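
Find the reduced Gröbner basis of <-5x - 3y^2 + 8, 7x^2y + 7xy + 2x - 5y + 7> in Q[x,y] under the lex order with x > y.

G = {x + 3/5y^2 - 8/5, y^5 - 7y^3 - 10/21y^2 + 67/7y + 85/21}

Buchberger's algorithm terminates because the ascending chain of leading-term ideals stabilizes.

f_1 = -5x - 3y^2 + 8, LT = x.
f_2 = 7x^2y + 7xy + 2x - 5y + 7, LT = x^2y.

S(f_1,f_2): lcm = x^2y. S = 3/5xy^3 - 13/5xy - 2/7x + 5/7y - 1.
  reduce S modulo (f_1, f_2):
  remainder -9/25y^5 + 63/25y^3 + 6/35y^2 - 603/175y - 51/35 ≠ 0; add g_3 = -9/25y^5 + 63/25y^3 + 6/35y^2 - 603/175y - 51/35 to the basis.

The other S-polynomials (S(f_1,g_3), S(f_2,g_3)) all reduce to 0 modulo the current basis, so we have a Gröbner basis.
Inter-reduce: drop elements whose leading term is divisible by another's, tail-reduce, and make monic.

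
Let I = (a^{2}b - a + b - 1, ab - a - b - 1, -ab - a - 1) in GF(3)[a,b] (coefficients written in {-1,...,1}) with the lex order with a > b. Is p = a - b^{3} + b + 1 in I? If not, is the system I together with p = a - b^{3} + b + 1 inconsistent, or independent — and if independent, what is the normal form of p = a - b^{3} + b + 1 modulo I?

First compute the reduced Gröbner basis of I by Buchberger's algorithm.
f_1 = a^{2}b - a + b - 1, LT = a^{2}b.
f_2 = ab - a - b - 1, LT = ab.
f_3 = -ab - a - 1, LT = ab.

S(f_1,f_2): lcm = a^{2}b. S = a^{2} + ab + b - 1.
  leading term a^{2}: no divisor's leading term divides it; move a^{2} to the remainder.
  leading term ab: subtract (1)·f_2 from ab + b - 1 → a - b
  leading term a: no divisor's leading term divides it; move a to the remainder.
  leading term b: no divisor's leading term divides it; move -b to the remainder.
  remainder a^{2} + a - b ≠ 0; add h_4 = a^{2} + a - b to the basis.

S(f_1,f_3): lcm = a^{2}b. S = -a^{2} + a + b - 1.
  leading term a^{2}: subtract (-1)·h_4 from -a^{2} + a + b - 1 → -a - 1
  leading term a: no divisor's leading term divides it; move -a to the remainder.
  leading term 1: no divisor's leading term divides it; move -1 to the remainder.
  remainder -a - 1 ≠ 0; add h_5 = -a - 1 to the basis.

S(f_2,f_3): lcm = ab. S = a - b + 1.
  leading term a: subtract (-1)·h_5 from a - b + 1 → -b
  leading term b: no divisor's leading term divides it; move -b to the remainder.
  remainder -b ≠ 0; add h_6 = -b to the basis.

The other S-polynomials (S(f_1,h_4), S(f_2,h_4), S(f_3,h_4), S(f_1,h_5), S(f_2,h_5), S(f_3,h_5), S(h_4,h_5), S(f_1,h_6), S(f_2,h_6), S(f_3,h_6), S(h_4,h_6), S(h_5,h_6)) all reduce to 0 modulo the current basis, so we have a Gröbner basis.
Inter-reduce: drop elements whose leading term is divisible by another's, tail-reduce, and make monic.
Reduced Gröbner basis: {a + 1, b}.
Label its elements g_1 = a + 1, g_2 = b.

Reduce p = a - b^{3} + b + 1 modulo G:
  leading term a: subtract (1)·g_1 from a - b^{3} + b + 1 → -b^{3} + b
  leading term b^{3}: subtract (-b^{2})·g_2 from -b^{3} + b → b
  leading term b: subtract (1)·g_2 from b → 0
  normal form = 0.
Since the normal form is 0, p ∈ I.

a - b^{3} + b + 1 lies in I (it reduces to 0).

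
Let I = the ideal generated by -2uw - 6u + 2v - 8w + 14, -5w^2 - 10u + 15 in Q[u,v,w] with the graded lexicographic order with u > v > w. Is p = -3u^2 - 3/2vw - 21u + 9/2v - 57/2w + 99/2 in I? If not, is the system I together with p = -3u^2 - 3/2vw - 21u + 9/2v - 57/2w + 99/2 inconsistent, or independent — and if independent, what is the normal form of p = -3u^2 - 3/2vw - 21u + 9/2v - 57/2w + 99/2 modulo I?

-3u^2 - 3/2vw - 21u + 9/2v - 57/2w + 99/2 lies in I (it reduces to 0).

First compute the reduced Gröbner basis of I by Buchberger's algorithm.
f_1 = -2uw - 6u + 2v - 8w + 14, LT = uw.
f_2 = -5w^2 - 10u + 15, LT = w^2.

S(f_1,f_2): lcm = uw^2. S = -2u^2 + 3uw - vw + 4w^2 + 3u - 7w.
  leading term u^2: no divisor's leading term divides it; move -2u^2 to the remainder.
  leading term uw: subtract (-3/2)·f_1 from 3uw - vw + 4w^2 + 3u - 7w → -vw + 4w^2 - 6u + 3v - 19w + 21
  leading term vw: no divisor's leading term divides it; move -vw to the remainder.
  leading term w^2: subtract (-4/5)·f_2 from 4w^2 - 6u + 3v - 19w + 21 → -14u + 3v - 19w + 33
  leading term u: no divisor's leading term divides it; move -14u to the remainder.
  leading term v: no divisor's leading term divides it; move 3v to the remainder.
  leading term w: no divisor's leading term divides it; move -19w to the remainder.
  leading term 1: no divisor's leading term divides it; move 33 to the remainder.
  remainder -2u^2 - vw - 14u + 3v - 19w + 33 ≠ 0; add h_3 = -2u^2 - vw - 14u + 3v - 19w + 33 to the basis.

The other S-polynomials (S(f_1,h_3), S(f_2,h_3)) all reduce to 0 modulo the current basis, so we have a Gröbner basis.
Inter-reduce: drop elements whose leading term is divisible by another's, tail-reduce, and make monic.
Reduced Gröbner basis: {u^2 + 1/2vw + 7u - 3/2v + 19/2w - 33/2, uw + 3u - v + 4w - 7, w^2 + 2u - 3}.
Label its elements g_1 = u^2 + 1/2vw + 7u - 3/2v + 19/2w - 33/2, g_2 = uw + 3u - v + 4w - 7, g_3 = w^2 + 2u - 3.

Reduce p = -3u^2 - 3/2vw - 21u + 9/2v - 57/2w + 99/2 modulo G:
  leading term u^2: subtract (-3)·g_1 from -3u^2 - 3/2vw - 21u + 9/2v - 57/2w + 99/2 → 0
  normal form = 0.
Since the normal form is 0, p ∈ I.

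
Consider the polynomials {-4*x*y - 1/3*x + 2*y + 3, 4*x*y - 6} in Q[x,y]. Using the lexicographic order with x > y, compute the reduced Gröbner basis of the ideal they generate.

G = {x - 6*y + 9, y**2 - 3/2*y - 1/4}

f_1 = -4*x*y - 1/3*x + 2*y + 3, LT = x*y.
f_2 = 4*x*y - 6, LT = x*y.

S(f_1,f_2): lcm = x*y. S = 1/12*x - 1/2*y + 3/4.
  reduce S modulo (f_1, f_2):
  remainder 1/12*x - 1/2*y + 3/4 ≠ 0; add g_3 = 1/12*x - 1/2*y + 3/4 to the basis.

S(f_1,g_3): lcm = x*y. S = 1/12*x + 6*y**2 - 19/2*y - 3/4.
  reduce S modulo (f_1, f_2, g_3):
  remainder 6*y**2 - 9*y - 3/2 ≠ 0; add g_4 = 6*y**2 - 9*y - 3/2 to the basis.

The other S-polynomials (S(f_2,g_3), S(f_1,g_4), S(f_2,g_4), S(g_3,g_4)) all reduce to 0 modulo the current basis, so we have a Gröbner basis.
Inter-reduce: drop elements whose leading term is divisible by another's, tail-reduce, and make monic.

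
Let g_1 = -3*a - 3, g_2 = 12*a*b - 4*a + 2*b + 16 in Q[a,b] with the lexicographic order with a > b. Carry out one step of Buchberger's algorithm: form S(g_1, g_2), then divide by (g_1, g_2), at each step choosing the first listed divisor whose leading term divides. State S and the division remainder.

lcm(LM(g_1), LM(g_2)) = a*b.
S = (lcm/LT(g_1))·g_1 − (lcm/LT(g_2))·g_2 = 1/3*a + 5/6*b - 4/3.
Reduce S modulo (g_1, g_2) in that order:
  leading term a: subtract (-1/9)·g_1 from 1/3*a + 5/6*b - 4/3 → 5/6*b - 5/3
  leading term b: no divisor's leading term divides it; move 5/6*b to the remainder.
  leading term 1: no divisor's leading term divides it; move -5/3 to the remainder.
The remainder 5/6*b - 5/3 is nonzero, so it would be added as the next basis element.

S(g_1, g_2) = 1/3*a + 5/6*b - 4/3; remainder on division = 5/6*b - 5/3.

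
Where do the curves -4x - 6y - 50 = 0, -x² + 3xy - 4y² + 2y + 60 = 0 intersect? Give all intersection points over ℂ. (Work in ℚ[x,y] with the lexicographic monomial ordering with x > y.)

Compute a lex Gröbner basis by Buchberger's algorithm.
f_1 = -4x - 6y - 50, LT = x.
f_2 = -x² + 3xy - 4y² + 2y + 60, LT = x².

S(f_1,f_2): lcm = x². S = 9/2xy + 25/2x - 4y² + 2y + 60.
  leading term xy: subtract (-9/8y)·f_1 from 9/2xy + 25/2x - 4y² + 2y + 60 → 25/2x - 43/4y² - 217/4y + 60
  leading term x: subtract (-25/8)·f_1 from 25/2x - 43/4y² - 217/4y + 60 → -43/4y² - 73y - 385/4
  leading term y²: no divisor's leading term divides it; move -43/4y² to the remainder.
  leading term y: no divisor's leading term divides it; move -73y to the remainder.
  leading term 1: no divisor's leading term divides it; move -385/4 to the remainder.
  remainder -43/4y² - 73y - 385/4 ≠ 0; add h_3 = -43/4y² - 73y - 385/4 to the basis.

S(f_1,h_3): leading monomials are coprime, so the S-polynomial reduces to 0 (Buchberger's first criterion).
S(f_2,h_3): leading monomials are coprime, so the S-polynomial reduces to 0 (Buchberger's first criterion).
Every S-polynomial of the final basis reduces to 0, so we have a Gröbner basis.
Inter-reduce: drop elements whose leading term is divisible by another's, tail-reduce, and make monic.
Reduced Gröbner basis: {x + 3/2y + 25/2, y² + 292/43y + 385/43}.

From the last basis element, y² + 292/43y + 385/43 = 0, so y takes values in {-5, -77/43}. Each choice, substituted upward through the basis, yields the corresponding point(s) of the solution set.
  y = -5: the earlier basis element becomes x + 5 = 0, giving x = -5 — point (-5, -5).
  y = -77/43: the earlier basis element becomes x + 422/43 = 0, giving x = -422/43 — point (-422/43, -77/43).

{(-5, -5), (-422/43, -77/43)}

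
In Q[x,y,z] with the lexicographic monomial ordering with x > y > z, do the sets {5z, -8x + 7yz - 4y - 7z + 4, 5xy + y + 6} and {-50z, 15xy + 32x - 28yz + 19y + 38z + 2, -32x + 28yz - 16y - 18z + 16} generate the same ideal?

Yes, the ideals are equal.

Equality of ideals is decidable: compute both reduced Gröbner bases (unique for the ordering) and check whether they agree.
Buchberger on the first generating set:
f_1 = 5z, LT = z.
f_2 = -8x + 7yz - 4y - 7z + 4, LT = x.
f_3 = 5xy + y + 6, LT = xy.

S(f_2,f_3): lcm = xy. S = -\tfrac{7}{8}y^{2}z + \tfrac{1}{2}y^{2} + \tfrac{7}{8}yz - \tfrac{7}{10}y - \tfrac{6}{5}.
  reduce S modulo (f_1, f_2, f_3):
  remainder \tfrac{1}{2}y^{2} - \tfrac{7}{10}y - \tfrac{6}{5} ≠ 0; add g_4 = \tfrac{1}{2}y^{2} - \tfrac{7}{10}y - \tfrac{6}{5} to the basis.

The other S-polynomials (S(f_1,f_2), S(f_1,f_3), S(f_1,g_4), S(f_2,g_4), S(f_3,g_4)) all reduce to 0 modulo the current basis, so we have a Gröbner basis.
Inter-reduce: drop elements whose leading term is divisible by another's, tail-reduce, and make monic.
Reduced Gröbner basis: {x + \tfrac{1}{2}y - \tfrac{1}{2}, y^{2} - \tfrac{7}{5}y - \tfrac{12}{5}, z}.

Buchberger on the second generating set:
h_1 = -50z, LT = z.
h_2 = 15xy + 32x - 28yz + 19y + 38z + 2, LT = xy.
h_3 = -32x + 28yz - 16y - 18z + 16, LT = x.

S(h_2,h_3): lcm = xy. S = \tfrac{32}{15}x + \tfrac{7}{8}y^{2}z - \tfrac{1}{2}y^{2} - \tfrac{583}{240}yz + \tfrac{53}{30}y + \tfrac{38}{15}z + \tfrac{2}{15}.
  reduce S modulo (h_1, h_2, h_3):
  remainder -\tfrac{1}{2}y^{2} + \tfrac{7}{10}y + \tfrac{6}{5} ≠ 0; add k_4 = -\tfrac{1}{2}y^{2} + \tfrac{7}{10}y + \tfrac{6}{5} to the basis.

The other S-polynomials (S(h_1,h_2), S(h_1,h_3), S(h_1,k_4), S(h_2,k_4), S(h_3,k_4)) all reduce to 0 modulo the current basis, so we have a Gröbner basis.
Inter-reduce: drop elements whose leading term is divisible by another's, tail-reduce, and make monic.
Reduced Gröbner basis: {x + \tfrac{1}{2}y - \tfrac{1}{2}, y^{2} - \tfrac{7}{5}y - \tfrac{12}{5}, z}.

These coincide, so the ideals are equal.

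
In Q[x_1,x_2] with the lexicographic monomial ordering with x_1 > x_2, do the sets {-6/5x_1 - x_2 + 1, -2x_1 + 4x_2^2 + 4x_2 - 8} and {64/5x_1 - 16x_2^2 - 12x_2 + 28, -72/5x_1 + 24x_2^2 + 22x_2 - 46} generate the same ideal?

Equality of ideals is decidable: compute both reduced Gröbner bases (unique for the ordering) and check whether they agree.
Buchberger on the first generating set:
f_1 = -6/5x_1 - x_2 + 1, LT = x_1.
f_2 = -2x_1 + 4x_2^2 + 4x_2 - 8, LT = x_1.

S(f_1,f_2): lcm = x_1. S = 2x_2^2 + 17/6x_2 - 29/6.
  leading term x_2^2: no divisor's leading term divides it; move 2x_2^2 to the remainder.
  leading term x_2: no divisor's leading term divides it; move 17/6x_2 to the remainder.
  leading term 1: no divisor's leading term divides it; move -29/6 to the remainder.
  remainder 2x_2^2 + 17/6x_2 - 29/6 ≠ 0; add g_3 = 2x_2^2 + 17/6x_2 - 29/6 to the basis.

The other S-polynomials (S(f_1,g_3), S(f_2,g_3)) all reduce to 0 modulo the current basis, so we have a Gröbner basis.
Inter-reduce: drop elements whose leading term is divisible by another's, tail-reduce, and make monic.
Reduced Gröbner basis: {x_1 + 5/6x_2 - 5/6, x_2^2 + 17/12x_2 - 29/12}.

Buchberger on the second generating set:
h_1 = 64/5x_1 - 16x_2^2 - 12x_2 + 28, LT = x_1.
h_2 = -72/5x_1 + 24x_2^2 + 22x_2 - 46, LT = x_1.

S(h_1,h_2): lcm = x_1. S = 5/12x_2^2 + 85/144x_2 - 145/144.
  leading term x_2^2: no divisor's leading term divides it; move 5/12x_2^2 to the remainder.
  leading term x_2: no divisor's leading term divides it; move 85/144x_2 to the remainder.
  leading term 1: no divisor's leading term divides it; move -145/144 to the remainder.
  remainder 5/12x_2^2 + 85/144x_2 - 145/144 ≠ 0; add k_3 = 5/12x_2^2 + 85/144x_2 - 145/144 to the basis.

The other S-polynomials (S(h_1,k_3), S(h_2,k_3)) all reduce to 0 modulo the current basis, so we have a Gröbner basis.
Inter-reduce: drop elements whose leading term is divisible by another's, tail-reduce, and make monic.
Reduced Gröbner basis: {x_1 + 5/6x_2 - 5/6, x_2^2 + 17/12x_2 - 29/12}.

The two bases agree; hence the ideals are identical.

Yes, the ideals are equal.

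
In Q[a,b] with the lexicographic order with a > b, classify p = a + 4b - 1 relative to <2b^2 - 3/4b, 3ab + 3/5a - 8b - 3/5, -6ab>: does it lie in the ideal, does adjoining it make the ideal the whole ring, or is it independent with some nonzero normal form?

First compute the reduced Gröbner basis of I by Buchberger's algorithm.
f_1 = 2b^2 - 3/4b, LT = b^2.
f_2 = 3ab + 3/5a - 8b - 3/5, LT = ab.
f_3 = -6ab, LT = ab.

S(f_1,f_2): lcm = ab^2. S = -23/40ab + 8/3b^2 + 1/5b.
  reduce S modulo (f_1, f_2, f_3):
  remainder 23/200a - 1/3b - 23/200 ≠ 0; add h_4 = 23/200a - 1/3b - 23/200 to the basis.

S(f_1,f_3): lcm = ab^2. S = -3/8ab.
  reduce S modulo (f_1, f_2, f_3, h_4):
  remainder -18/23b ≠ 0; add h_5 = -18/23b to the basis.

The other S-polynomials (S(f_2,f_3), S(f_1,h_4), S(f_2,h_4), S(f_3,h_4), S(f_1,h_5), S(f_2,h_5), S(f_3,h_5), S(h_4,h_5)) all reduce to 0 modulo the current basis, so we have a Gröbner basis.
Inter-reduce: drop elements whose leading term is divisible by another's, tail-reduce, and make monic.
Reduced Gröbner basis: {a - 1, b}.
Label its elements g_1 = a - 1, g_2 = b.

Reduce p = a + 4b - 1 modulo G:
  leading term a: subtract (1)·g_1 from a + 4b - 1 → 4b
  leading term b: subtract (4)·g_2 from 4b → 0
  normal form = 0.
Since the normal form is 0, p ∈ I.

Ideal membership is decidable via reduction modulo a Gröbner basis.

a + 4b - 1 lies in I (it reduces to 0).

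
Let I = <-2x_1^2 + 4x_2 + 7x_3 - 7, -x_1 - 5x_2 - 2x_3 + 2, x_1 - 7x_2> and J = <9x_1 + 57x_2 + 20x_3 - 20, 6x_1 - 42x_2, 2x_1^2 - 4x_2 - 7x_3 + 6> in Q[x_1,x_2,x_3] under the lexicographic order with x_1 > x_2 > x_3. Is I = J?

For a fixed monomial order, each ideal has a unique reduced Gröbner basis; comparing bases decides equality.
Buchberger on the first generating set:
f_1 = -2x_1^2 + 4x_2 + 7x_3 - 7, LT = x_1^2.
f_2 = -x_1 - 5x_2 - 2x_3 + 2, LT = x_1.
f_3 = x_1 - 7x_2, LT = x_1.

S(f_1,f_2): lcm = x_1^2. S = -5x_1x_2 - 2x_1x_3 + 2x_1 - 2x_2 - 7/2x_3 + 7/2.
  leading term x_1x_2: subtract (5x_2)·f_2 from -5x_1x_2 - 2x_1x_3 + 2x_1 - 2x_2 - 7/2x_3 + 7/2 → -2x_1x_3 + 2x_1 + 25x_2^2 + 10x_2x_3 - 12x_2 - 7/2x_3 + 7/2
  leading term x_1x_3: subtract (2x_3)·f_2 from -2x_1x_3 + 2x_1 + 25x_2^2 + 10x_2x_3 - 12x_2 - 7/2x_3 + 7/2 → 2x_1 + 25x_2^2 + 20x_2x_3 - 12x_2 + 4x_3^2 - 15/2x_3 + 7/2
  leading term x_1: subtract (-2)·f_2 from 2x_1 + 25x_2^2 + 20x_2x_3 - 12x_2 + 4x_3^2 - 15/2x_3 + 7/2 → 25x_2^2 + 20x_2x_3 - 22x_2 + 4x_3^2 - 23/2x_3 + 15/2
  leading term x_2^2: no divisor's leading term divides it; move 25x_2^2 to the remainder.
  leading term x_2x_3: no divisor's leading term divides it; move 20x_2x_3 to the remainder.
  leading term x_2: no divisor's leading term divides it; move -22x_2 to the remainder.
  leading term x_3^2: no divisor's leading term divides it; move 4x_3^2 to the remainder.
  leading term x_3: no divisor's leading term divides it; move -23/2x_3 to the remainder.
  leading term 1: no divisor's leading term divides it; move 15/2 to the remainder.
  remainder 25x_2^2 + 20x_2x_3 - 22x_2 + 4x_3^2 - 23/2x_3 + 15/2 ≠ 0; add g_4 = 25x_2^2 + 20x_2x_3 - 22x_2 + 4x_3^2 - 23/2x_3 + 15/2 to the basis.

S(f_1,f_3): lcm = x_1^2. S = 7x_1x_2 - 2x_2 - 7/2x_3 + 7/2.
  leading term x_1x_2: subtract (-7x_2)·f_2 from 7x_1x_2 - 2x_2 - 7/2x_3 + 7/2 → -35x_2^2 - 14x_2x_3 + 12x_2 - 7/2x_3 + 7/2
  leading term x_2^2: subtract (-7/5)·g_4 from -35x_2^2 - 14x_2x_3 + 12x_2 - 7/2x_3 + 7/2 → 14x_2x_3 - 94/5x_2 + 28/5x_3^2 - 98/5x_3 + 14
  leading term x_2x_3: no divisor's leading term divides it; move 14x_2x_3 to the remainder.
  leading term x_2: no divisor's leading term divides it; move -94/5x_2 to the remainder.
  leading term x_3^2: no divisor's leading term divides it; move 28/5x_3^2 to the remainder.
  leading term x_3: no divisor's leading term divides it; move -98/5x_3 to the remainder.
  leading term 1: no divisor's leading term divides it; move 14 to the remainder.
  remainder 14x_2x_3 - 94/5x_2 + 28/5x_3^2 - 98/5x_3 + 14 ≠ 0; add g_5 = 14x_2x_3 - 94/5x_2 + 28/5x_3^2 - 98/5x_3 + 14 to the basis.

S(f_2,f_3): lcm = x_1. S = 12x_2 + 2x_3 - 2.
  leading term x_2: no divisor's leading term divides it; move 12x_2 to the remainder.
  leading term x_3: no divisor's leading term divides it; move 2x_3 to the remainder.
  leading term 1: no divisor's leading term divides it; move -2 to the remainder.
  remainder 12x_2 + 2x_3 - 2 ≠ 0; add g_6 = 12x_2 + 2x_3 - 2 to the basis.

S(g_4,g_5): lcm = x_2^2x_3. S = 47/35x_2^2 + 2/5x_2x_3^2 + 13/25x_2x_3 - x_2 + 4/25x_3^3 - 23/50x_3^2 + 3/10x_3.
  leading term x_2^2: subtract (47/875)·g_4 from 47/35x_2^2 + 2/5x_2x_3^2 + 13/25x_2x_3 - x_2 + 4/25x_3^3 - 23/50x_3^2 + 3/10x_3 → 2/5x_2x_3^2 - 97/175x_2x_3 + 159/875x_2 + 4/25x_3^3 - 1181/1750x_3^2 + 803/875x_3 - 141/350
  leading term x_2x_3^2: subtract (1/35x_3)·g_5 from 2/5x_2x_3^2 - 97/175x_2x_3 + 159/875x_2 + 4/25x_3^3 - 1181/1750x_3^2 + 803/875x_3 - 141/350 → -3/175x_2x_3 + 159/875x_2 - 201/1750x_3^2 + 453/875x_3 - 141/350
  leading term x_2x_3: subtract (-3/2450)·g_5 from -3/175x_2x_3 + 159/875x_2 - 201/1750x_3^2 + 453/875x_3 - 141/350 → 972/6125x_2 - 27/250x_3^2 + 432/875x_3 - 27/70
  leading term x_2: subtract (81/6125)·g_6 from 972/6125x_2 - 27/250x_3^2 + 432/875x_3 - 27/70 → -27/250x_3^2 + 2862/6125x_3 - 4401/12250
  leading term x_3^2: no divisor's leading term divides it; move -27/250x_3^2 to the remainder.
  leading term x_3: no divisor's leading term divides it; move 2862/6125x_3 to the remainder.
  leading term 1: no divisor's leading term divides it; move -4401/12250 to the remainder.
  remainder -27/250x_3^2 + 2862/6125x_3 - 4401/12250 ≠ 0; add g_7 = -27/250x_3^2 + 2862/6125x_3 - 4401/12250 to the basis.

The other S-polynomials (S(f_1,g_4), S(f_2,g_4), S(f_3,g_4), S(f_1,g_5), S(f_2,g_5), S(f_3,g_5), S(f_1,g_6), S(f_2,g_6), S(f_3,g_6), S(g_4,g_6), S(g_5,g_6), S(f_1,g_7), S(f_2,g_7), S(f_3,g_7), S(g_4,g_7), S(g_5,g_7), S(g_6,g_7)) all reduce to 0 modulo the current basis, so we have a Gröbner basis.
Inter-reduce: drop elements whose leading term is divisible by another's, tail-reduce, and make monic.
Reduced Gröbner basis: {x_1 + 7/6x_3 - 7/6, x_2 + 1/6x_3 - 1/6, x_3^2 - 212/49x_3 + 163/49}.

Buchberger on the second generating set:
h_1 = 9x_1 + 57x_2 + 20x_3 - 20, LT = x_1.
h_2 = 6x_1 - 42x_2, LT = x_1.
h_3 = 2x_1^2 - 4x_2 - 7x_3 + 6, LT = x_1^2.

S(h_1,h_2): lcm = x_1. S = 40/3x_2 + 20/9x_3 - 20/9.
  leading term x_2: no divisor's leading term divides it; move 40/3x_2 to the remainder.
  leading term x_3: no divisor's leading term divides it; move 20/9x_3 to the remainder.
  leading term 1: no divisor's leading term divides it; move -20/9 to the remainder.
  remainder 40/3x_2 + 20/9x_3 - 20/9 ≠ 0; add k_4 = 40/3x_2 + 20/9x_3 - 20/9 to the basis.

S(h_1,h_3): lcm = x_1^2. S = 19/3x_1x_2 + 20/9x_1x_3 - 20/9x_1 + 2x_2 + 7/2x_3 - 3.
  leading term x_1x_2: subtract (19/27x_2)·h_1 from 19/3x_1x_2 + 20/9x_1x_3 - 20/9x_1 + 2x_2 + 7/2x_3 - 3 → 20/9x_1x_3 - 20/9x_1 - 361/9x_2^2 - 380/27x_2x_3 + 434/27x_2 + 7/2x_3 - 3
  leading term x_1x_3: subtract (20/81x_3)·h_1 from 20/9x_1x_3 - 20/9x_1 - 361/9x_2^2 - 380/27x_2x_3 + 434/27x_2 + 7/2x_3 - 3 → -20/9x_1 - 361/9x_2^2 - 760/27x_2x_3 + 434/27x_2 - 400/81x_3^2 + 1367/162x_3 - 3
  leading term x_1: subtract (-20/81)·h_1 from -20/9x_1 - 361/9x_2^2 - 760/27x_2x_3 + 434/27x_2 - 400/81x_3^2 + 1367/162x_3 - 3 → -361/9x_2^2 - 760/27x_2x_3 + 814/27x_2 - 400/81x_3^2 + 2167/162x_3 - 643/81
  leading term x_2^2: subtract (-361/120x_2)·k_4 from -361/9x_2^2 - 760/27x_2x_3 + 814/27x_2 - 400/81x_3^2 + 2167/162x_3 - 643/81 → -1159/54x_2x_3 + 1267/54x_2 - 400/81x_3^2 + 2167/162x_3 - 643/81
  leading term x_2x_3: subtract (-1159/720x_3)·k_4 from -1159/54x_2x_3 + 1267/54x_2 - 400/81x_3^2 + 2167/162x_3 - 643/81 → 1267/54x_2 - 49/36x_3^2 + 3175/324x_3 - 643/81
  leading term x_2: subtract (1267/720)·k_4 from 1267/54x_2 - 49/36x_3^2 + 3175/324x_3 - 643/81 → -49/36x_3^2 + 53/9x_3 - 145/36
  leading term x_3^2: no divisor's leading term divides it; move -49/36x_3^2 to the remainder.
  leading term x_3: no divisor's leading term divides it; move 53/9x_3 to the remainder.
  leading term 1: no divisor's leading term divides it; move -145/36 to the remainder.
  remainder -49/36x_3^2 + 53/9x_3 - 145/36 ≠ 0; add k_5 = -49/36x_3^2 + 53/9x_3 - 145/36 to the basis.

The other S-polynomials (S(h_2,h_3), S(h_1,k_4), S(h_2,k_4), S(h_3,k_4), S(h_1,k_5), S(h_2,k_5), S(h_3,k_5), S(k_4,k_5)) all reduce to 0 modulo the current basis, so we have a Gröbner basis.
Inter-reduce: drop elements whose leading term is divisible by another's, tail-reduce, and make monic.
Reduced Gröbner basis: {x_1 + 7/6x_3 - 7/6, x_2 + 1/6x_3 - 1/6, x_3^2 - 212/49x_3 + 145/49}.

The bases are distinct; the ideals are different.

No, the ideals differ.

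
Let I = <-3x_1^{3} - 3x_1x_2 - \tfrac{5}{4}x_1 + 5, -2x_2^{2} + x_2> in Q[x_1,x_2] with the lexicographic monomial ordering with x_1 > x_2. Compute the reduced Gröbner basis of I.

G = {x_1^{3} + x_1x_2 + \tfrac{5}{12}x_1 - \tfrac{5}{3}, x_2^{2} - \tfrac{1}{2}x_2}

f_1 = -3x_1^{3} - 3x_1x_2 - \tfrac{5}{4}x_1 + 5, LT = x_1^{3}.
f_2 = -2x_2^{2} + x_2, LT = x_2^{2}.

The S-polynomials (S(f_1,f_2)) all reduce to 0 modulo the current basis, so we have a Gröbner basis.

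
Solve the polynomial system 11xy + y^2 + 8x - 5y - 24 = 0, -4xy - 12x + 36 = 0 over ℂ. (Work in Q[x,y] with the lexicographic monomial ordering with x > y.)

{(3, 0), (12/25 - 3*sqrt(59)*I/25, 1 + sqrt(59)*I), (12/25 + 3*sqrt(59)*I/25, 1 - sqrt(59)*I)}

Compute a lex Gröbner basis by Buchberger's algorithm.
f_1 = 11xy + 8x + y^2 - 5y - 24, LT = xy.
f_2 = -4xy - 12x + 36, LT = xy.

S(f_1,f_2): lcm = xy. S = -25/11x + 1/11y^2 - 5/11y + 75/11.
  leading term x: no divisor's leading term divides it; move -25/11x to the remainder.
  leading term y^2: no divisor's leading term divides it; move 1/11y^2 to the remainder.
  leading term y: no divisor's leading term divides it; move -5/11y to the remainder.
  leading term 1: no divisor's leading term divides it; move 75/11 to the remainder.
  remainder -25/11x + 1/11y^2 - 5/11y + 75/11 ≠ 0; add h_3 = -25/11x + 1/11y^2 - 5/11y + 75/11 to the basis.

S(f_1,h_3): lcm = xy. S = 8/11x + 1/25y^3 - 6/55y^2 + 28/11y - 24/11.
  leading term x: subtract (-8/25)·h_3 from 8/11x + 1/25y^3 - 6/55y^2 + 28/11y - 24/11 → 1/25y^3 - 2/25y^2 + 12/5y
  leading term y^3: no divisor's leading term divides it; move 1/25y^3 to the remainder.
  leading term y^2: no divisor's leading term divides it; move -2/25y^2 to the remainder.
  leading term y: no divisor's leading term divides it; move 12/5y to the remainder.
  remainder 1/25y^3 - 2/25y^2 + 12/5y ≠ 0; add h_4 = 1/25y^3 - 2/25y^2 + 12/5y to the basis.

S(f_2,h_3): lcm = xy. S = 3x + 1/25y^3 - 1/5y^2 + 3y - 9.
  leading term x: subtract (-33/25)·h_3 from 3x + 1/25y^3 - 1/5y^2 + 3y - 9 → 1/25y^3 - 2/25y^2 + 12/5y
  leading term y^3: subtract (1)·h_4 from 1/25y^3 - 2/25y^2 + 12/5y → 0
  remainder 0.

S(f_1,h_4): lcm = xy^3. S = 30/11xy^2 - 60xy + 1/11y^4 - 5/11y^3 - 24/11y^2.
  leading term xy^2: subtract (30/121y)·f_1 from 30/11xy^2 - 60xy + 1/11y^4 - 5/11y^3 - 24/11y^2 → -7500/121xy + 1/11y^4 - 85/121y^3 - 114/121y^2 + 720/121y
  leading term xy: subtract (-7500/1331)·f_1 from -7500/121xy + 1/11y^4 - 85/121y^3 - 114/121y^2 + 720/121y → 60000/1331x + 1/11y^4 - 85/121y^3 + 6246/1331y^2 - 29580/1331y - 180000/1331
  leading term x: subtract (-2400/121)·h_3 from 60000/1331x + 1/11y^4 - 85/121y^3 + 6246/1331y^2 - 29580/1331y - 180000/1331 → 1/11y^4 - 85/121y^3 + 786/121y^2 - 3780/121y
  leading term y^4: subtract (25/11y)·h_4 from 1/11y^4 - 85/121y^3 + 786/121y^2 - 3780/121y → -63/121y^3 + 126/121y^2 - 3780/121y
  leading term y^3: subtract (-1575/121)·h_4 from -63/121y^3 + 126/121y^2 - 3780/121y → 0
  remainder 0.

S(f_2,h_4): lcm = xy^3. S = 5xy^2 - 60xy - 9y^2.
  leading term xy^2: subtract (5/11y)·f_1 from 5xy^2 - 60xy - 9y^2 → -700/11xy - 5/11y^3 - 74/11y^2 + 120/11y
  leading term xy: subtract (-700/121)·f_1 from -700/11xy - 5/11y^3 - 74/11y^2 + 120/11y → 5600/121x - 5/11y^3 - 114/121y^2 - 2180/121y - 16800/121
  leading term x: subtract (-224/11)·h_3 from 5600/121x - 5/11y^3 - 114/121y^2 - 2180/121y - 16800/121 → -5/11y^3 + 10/11y^2 - 300/11y
  leading term y^3: subtract (-125/11)·h_4 from -5/11y^3 + 10/11y^2 - 300/11y → 0
  remainder 0.

S(h_3,h_4): leading monomials are coprime, so the S-polynomial reduces to 0 (Buchberger's first criterion).
Every S-polynomial of the final basis reduces to 0, so we have a Gröbner basis.
Inter-reduce: drop elements whose leading term is divisible by another's, tail-reduce, and make monic.
Reduced Gröbner basis: {x - 1/25y^2 + 1/5y - 3, y^3 - 2y^2 + 60y}.

The lex basis is triangular: the last element involves only y. Solving y^3 - 2y^2 + 60y = 0 gives y ∈ {0, 1 + sqrt(59)*I, 1 - sqrt(59)*I}; substituting each value into the earlier elements determines the remaining variables.
  y = 0: the earlier basis element becomes x - 3 = 0, giving x = 3 — point (3, 0).
  y = 1 + sqrt(59)*I: the earlier basis element becomes x - 12/25 + 3*sqrt(59)*I/25 = 0, giving x = 12/25 - 3*sqrt(59)*I/25 — point (12/25 - 3*sqrt(59)*I/25, 1 + sqrt(59)*I).
  y = 1 - sqrt(59)*I: the earlier basis element becomes x - 12/25 - 3*sqrt(59)*I/25 = 0, giving x = 12/25 + 3*sqrt(59)*I/25 — point (12/25 + 3*sqrt(59)*I/25, 1 - sqrt(59)*I).
Substituting each solution back into the original system confirms all equations vanish.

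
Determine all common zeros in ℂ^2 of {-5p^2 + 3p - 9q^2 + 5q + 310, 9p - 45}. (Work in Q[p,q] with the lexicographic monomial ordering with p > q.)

Compute a lex Gröbner basis by Buchberger's algorithm.
f_1 = -5p^2 + 3p - 9q^2 + 5q + 310, LT = p^2.
f_2 = 9p - 45, LT = p.

S(f_1,f_2): lcm = p^2. S = 22/5p + 9/5q^2 - q - 62.
  leading term p: subtract (22/45)·f_2 from 22/5p + 9/5q^2 - q - 62 → 9/5q^2 - q - 40
  leading term q^2: no divisor's leading term divides it; move 9/5q^2 to the remainder.
  leading term q: no divisor's leading term divides it; move -q to the remainder.
  leading term 1: no divisor's leading term divides it; move -40 to the remainder.
  remainder 9/5q^2 - q - 40 ≠ 0; add h_3 = 9/5q^2 - q - 40 to the basis.

The other S-polynomials (S(f_1,h_3), S(f_2,h_3)) all reduce to 0 modulo the current basis, so we have a Gröbner basis.
Inter-reduce: drop elements whose leading term is divisible by another's, tail-reduce, and make monic.
Reduced Gröbner basis: {p - 5, q^2 - 5/9q - 200/9}.

Elimination: the polynomial q^2 - 5/9q - 200/9 lies in the elimination ideal for q, so q ∈ {-40/9, 5}. For each such q, the remaining basis elements (now univariate) give the rest of the solution.
  q = -40/9: the earlier basis element becomes p - 5 = 0, giving p = 5 — point (5, -40/9).
  q = 5: the earlier basis element becomes p - 5 = 0, giving p = 5 — point (5, 5).
Substituting each solution back into the original system confirms all equations vanish.

{(5, -40/9), (5, 5)}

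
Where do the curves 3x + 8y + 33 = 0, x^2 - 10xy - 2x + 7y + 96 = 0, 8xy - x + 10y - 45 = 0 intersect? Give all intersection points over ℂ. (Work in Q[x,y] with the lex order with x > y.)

{(-3, -3)}

Compute a lex Gröbner basis by Buchberger's algorithm.
f_1 = 3x + 8y + 33, LT = x.
f_2 = x^2 - 10xy - 2x + 7y + 96, LT = x^2.
f_3 = 8xy - x + 10y - 45, LT = xy.

S(f_1,f_2): lcm = x^2. S = 38/3xy + 13x - 7y - 96.
  leading term xy: subtract (38/9y)·f_1 from 38/3xy + 13x - 7y - 96 → 13x - 304/9y^2 - 439/3y - 96
  leading term x: subtract (13/3)·f_1 from 13x - 304/9y^2 - 439/3y - 96 → -304/9y^2 - 181y - 239
  leading term y^2: no divisor's leading term divides it; move -304/9y^2 to the remainder.
  leading term y: no divisor's leading term divides it; move -181y to the remainder.
  leading term 1: no divisor's leading term divides it; move -239 to the remainder.
  remainder -304/9y^2 - 181y - 239 ≠ 0; add h_4 = -304/9y^2 - 181y - 239 to the basis.

S(f_1,f_3): lcm = xy. S = 1/8x + 8/3y^2 + 39/4y + 45/8.
  leading term x: subtract (1/24)·f_1 from 1/8x + 8/3y^2 + 39/4y + 45/8 → 8/3y^2 + 113/12y + 17/4
  leading term y^2: subtract (-3/38)·h_4 from 8/3y^2 + 113/12y + 17/4 → -1111/228y - 1111/76
  leading term y: no divisor's leading term divides it; move -1111/228y to the remainder.
  leading term 1: no divisor's leading term divides it; move -1111/76 to the remainder.
  remainder -1111/228y - 1111/76 ≠ 0; add h_5 = -1111/228y - 1111/76 to the basis.

The other S-polynomials (S(f_2,f_3), S(f_1,h_4), S(f_2,h_4), S(f_3,h_4), S(f_1,h_5), S(f_2,h_5), S(f_3,h_5), S(h_4,h_5)) all reduce to 0 modulo the current basis, so we have a Gröbner basis.
Inter-reduce: drop elements whose leading term is divisible by another's, tail-reduce, and make monic.
Reduced Gröbner basis: {x + 3, y + 3}.

Elimination: the polynomial y + 3 lies in the elimination ideal for y, so y ∈ {-3}. For each such y, the remaining basis elements (now univariate) give the rest of the solution.
  y = -3: the earlier basis element becomes x + 3 = 0, giving x = -3 — point (-3, -3).
This is the nonlinear analogue of row-reducing a linear system.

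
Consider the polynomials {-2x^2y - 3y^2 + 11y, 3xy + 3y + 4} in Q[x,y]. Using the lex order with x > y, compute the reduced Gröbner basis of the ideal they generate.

The reduced Gröbner basis is the canonical form of the ideal for this ordering.

f_1 = -2x^2y - 3y^2 + 11y, LT = x^2y.
f_2 = 3xy + 3y + 4, LT = xy.

S(f_1,f_2): lcm = x^2y. S = -xy - 4/3x + 3/2y^2 - 11/2y.
  reduce S modulo (f_1, f_2):
  remainder -4/3x + 3/2y^2 - 9/2y + 4/3 ≠ 0; add g_3 = -4/3x + 3/2y^2 - 9/2y + 4/3 to the basis.

S(f_1,g_3): lcm = x^2y. S = 9/8xy^3 - 27/8xy^2 + xy + 3/2y^2 - 11/2y.
  reduce S modulo (f_1, f_2, g_3):
  remainder -9/8y^3 + 27/8y^2 - 2y - 4/3 ≠ 0; add g_4 = -9/8y^3 + 27/8y^2 - 2y - 4/3 to the basis.

The other S-polynomials (S(f_2,g_3), S(f_1,g_4), S(f_2,g_4), S(g_3,g_4)) all reduce to 0 modulo the current basis, so we have a Gröbner basis.
Inter-reduce: drop elements whose leading term is divisible by another's, tail-reduce, and make monic.

G = {x - 9/8y^2 + 27/8y - 1, y^3 - 3y^2 + 16/9y + 32/27}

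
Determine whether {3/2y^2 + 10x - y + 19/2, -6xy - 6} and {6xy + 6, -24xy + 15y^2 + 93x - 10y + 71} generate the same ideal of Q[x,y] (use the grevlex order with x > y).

For a fixed monomial order, each ideal has a unique reduced Gröbner basis; comparing bases decides equality.
Buchberger on the first generating set:
f_1 = 3/2y^2 + 10x - y + 19/2, LT = y^2.
f_2 = -6xy - 6, LT = xy.

S(f_1,f_2): lcm = xy^2. S = 20/3x^2 - 2/3xy + 19/3x - y.
  leading term x^2: no divisor's leading term divides it; move 20/3x^2 to the remainder.
  leading term xy: subtract (1/9)·f_2 from -2/3xy + 19/3x - y → 19/3x - y + 2/3
  leading term x: no divisor's leading term divides it; move 19/3x to the remainder.
  leading term y: no divisor's leading term divides it; move -y to the remainder.
  leading term 1: no divisor's leading term divides it; move 2/3 to the remainder.
  remainder 20/3x^2 + 19/3x - y + 2/3 ≠ 0; add g_3 = 20/3x^2 + 19/3x - y + 2/3 to the basis.

The other S-polynomials (S(f_1,g_3), S(f_2,g_3)) all reduce to 0 modulo the current basis, so we have a Gröbner basis.
Inter-reduce: drop elements whose leading term is divisible by another's, tail-reduce, and make monic.
Reduced Gröbner basis: {x^2 + 19/20x - 3/20y + 1/10, xy + 1, y^2 + 20/3x - 2/3y + 19/3}.

Buchberger on the second generating set:
h_1 = 6xy + 6, LT = xy.
h_2 = -24xy + 15y^2 + 93x - 10y + 71, LT = xy.

S(h_1,h_2): lcm = xy. S = 5/8y^2 + 31/8x - 5/12y + 95/24.
  leading term y^2: no divisor's leading term divides it; move 5/8y^2 to the remainder.
  leading term x: no divisor's leading term divides it; move 31/8x to the remainder.
  leading term y: no divisor's leading term divides it; move -5/12y to the remainder.
  leading term 1: no divisor's leading term divides it; move 95/24 to the remainder.
  remainder 5/8y^2 + 31/8x - 5/12y + 95/24 ≠ 0; add k_3 = 5/8y^2 + 31/8x - 5/12y + 95/24 to the basis.

S(h_1,k_3): lcm = xy^2. S = -31/5x^2 + 2/3xy - 19/3x + y.
  leading term x^2: no divisor's leading term divides it; move -31/5x^2 to the remainder.
  leading term xy: subtract (1/9)·h_1 from 2/3xy - 19/3x + y → -19/3x + y - 2/3
  leading term x: no divisor's leading term divides it; move -19/3x to the remainder.
  leading term y: no divisor's leading term divides it; move y to the remainder.
  leading term 1: no divisor's leading term divides it; move -2/3 to the remainder.
  remainder -31/5x^2 - 19/3x + y - 2/3 ≠ 0; add k_4 = -31/5x^2 - 19/3x + y - 2/3 to the basis.

The other S-polynomials (S(h_2,k_3), S(h_1,k_4), S(h_2,k_4), S(k_3,k_4)) all reduce to 0 modulo the current basis, so we have a Gröbner basis.
Inter-reduce: drop elements whose leading term is divisible by another's, tail-reduce, and make monic.
Reduced Gröbner basis: {x^2 + 95/93x - 5/31y + 10/93, xy + 1, y^2 + 31/5x - 2/3y + 19/3}.

These differ, so the ideals are not equal.

No, the ideals differ.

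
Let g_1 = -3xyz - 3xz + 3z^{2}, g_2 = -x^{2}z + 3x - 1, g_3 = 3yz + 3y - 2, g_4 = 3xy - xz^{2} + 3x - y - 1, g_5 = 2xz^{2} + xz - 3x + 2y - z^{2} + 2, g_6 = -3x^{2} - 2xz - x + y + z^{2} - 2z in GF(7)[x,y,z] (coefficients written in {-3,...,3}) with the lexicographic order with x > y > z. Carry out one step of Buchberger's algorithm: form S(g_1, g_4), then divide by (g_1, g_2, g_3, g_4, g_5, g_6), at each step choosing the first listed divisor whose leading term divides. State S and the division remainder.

S(g_1, g_4) = -2xz^{3} - 2yz - z^{2} - 2z; remainder on division = -2x - y - z^{3} + 3z^{2} - 1.

lcm(LM(g_1), LM(g_4)) = xyz.
S = (lcm/LT(g_1))·g_1 − (lcm/LT(g_4))·g_4 = -2xz^{3} - 2yz - z^{2} - 2z.
Reduce S modulo (g_1, g_2, g_3, g_4, g_5, g_6) in that order:
  leading term xz^{3}: subtract (-z)·g_5 from -2xz^{3} - 2yz - z^{2} - 2z → xz^{2} - 3xz - z^{3} - z^{2}
  leading term xz^{2}: subtract (-3)·g_5 from xz^{2} - 3xz - z^{3} - z^{2} → -2x - y - z^{3} + 3z^{2} - 1
  leading term x: no divisor's leading term divides it; move -2x to the remainder.
  leading term y: no divisor's leading term divides it; move -y to the remainder.
  leading term z^{3}: no divisor's leading term divides it; move -z^{3} to the remainder.
  leading term z^{2}: no divisor's leading term divides it; move 3z^{2} to the remainder.
  leading term 1: no divisor's leading term divides it; move -1 to the remainder.
The remainder -2x - y - z^{3} + 3z^{2} - 1 is nonzero, so it would be added as the next basis element.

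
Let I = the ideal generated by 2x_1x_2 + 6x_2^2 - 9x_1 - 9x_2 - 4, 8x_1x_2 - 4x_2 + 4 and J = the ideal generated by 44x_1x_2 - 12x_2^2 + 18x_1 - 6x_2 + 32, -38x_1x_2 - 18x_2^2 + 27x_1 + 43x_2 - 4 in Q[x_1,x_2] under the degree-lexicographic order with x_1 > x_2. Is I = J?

Yes, the ideals are equal.

For a fixed monomial order, each ideal has a unique reduced Gröbner basis; comparing bases decides equality.
Buchberger on the first generating set:
f_1 = 2x_1x_2 + 6x_2^2 - 9x_1 - 9x_2 - 4, LT = x_1x_2.
f_2 = 8x_1x_2 - 4x_2 + 4, LT = x_1x_2.

S(f_1,f_2): lcm = x_1x_2. S = 3x_2^2 - 9/2x_1 - 4x_2 - 5/2.
  leading term x_2^2: no divisor's leading term divides it; move 3x_2^2 to the remainder.
  leading term x_1: no divisor's leading term divides it; move -9/2x_1 to the remainder.
  leading term x_2: no divisor's leading term divides it; move -4x_2 to the remainder.
  leading term 1: no divisor's leading term divides it; move -5/2 to the remainder.
  remainder 3x_2^2 - 9/2x_1 - 4x_2 - 5/2 ≠ 0; add g_3 = 3x_2^2 - 9/2x_1 - 4x_2 - 5/2 to the basis.

S(f_1,g_3): lcm = x_1x_2^2. S = 3x_2^3 + 3/2x_1^2 - 19/6x_1x_2 - 9/2x_2^2 + 5/6x_1 - 2x_2.
  leading term x_2^3: subtract (x_2)·g_3 from 3x_2^3 + 3/2x_1^2 - 19/6x_1x_2 - 9/2x_2^2 + 5/6x_1 - 2x_2 → 3/2x_1^2 + 4/3x_1x_2 - 1/2x_2^2 + 5/6x_1 + 1/2x_2
  leading term x_1^2: no divisor's leading term divides it; move 3/2x_1^2 to the remainder.
  leading term x_1x_2: subtract (2/3)·f_1 from 4/3x_1x_2 - 1/2x_2^2 + 5/6x_1 + 1/2x_2 → -9/2x_2^2 + 41/6x_1 + 13/2x_2 + 8/3
  leading term x_2^2: subtract (-3/2)·g_3 from -9/2x_2^2 + 41/6x_1 + 13/2x_2 + 8/3 → 1/12x_1 + 1/2x_2 - 13/12
  leading term x_1: no divisor's leading term divides it; move 1/12x_1 to the remainder.
  leading term x_2: no divisor's leading term divides it; move 1/2x_2 to the remainder.
  leading term 1: no divisor's leading term divides it; move -13/12 to the remainder.
  remainder 3/2x_1^2 + 1/12x_1 + 1/2x_2 - 13/12 ≠ 0; add g_4 = 3/2x_1^2 + 1/12x_1 + 1/2x_2 - 13/12 to the basis.

The other S-polynomials (S(f_2,g_3), S(f_1,g_4), S(f_2,g_4), S(g_3,g_4)) all reduce to 0 modulo the current basis, so we have a Gröbner basis.
Inter-reduce: drop elements whose leading term is divisible by another's, tail-reduce, and make monic.
Reduced Gröbner basis: {x_1^2 + 1/18x_1 + 1/3x_2 - 13/18, x_1x_2 - 1/2x_2 + 1/2, x_2^2 - 3/2x_1 - 4/3x_2 - 5/6}.

Buchberger on the second generating set:
h_1 = 44x_1x_2 - 12x_2^2 + 18x_1 - 6x_2 + 32, LT = x_1x_2.
h_2 = -38x_1x_2 - 18x_2^2 + 27x_1 + 43x_2 - 4, LT = x_1x_2.

S(h_1,h_2): lcm = x_1x_2. S = -156/209x_2^2 + 234/209x_1 + 208/209x_2 + 130/209.
  leading term x_2^2: no divisor's leading term divides it; move -156/209x_2^2 to the remainder.
  leading term x_1: no divisor's leading term divides it; move 234/209x_1 to the remainder.
  leading term x_2: no divisor's leading term divides it; move 208/209x_2 to the remainder.
  leading term 1: no divisor's leading term divides it; move 130/209 to the remainder.
  remainder -156/209x_2^2 + 234/209x_1 + 208/209x_2 + 130/209 ≠ 0; add k_3 = -156/209x_2^2 + 234/209x_1 + 208/209x_2 + 130/209 to the basis.

S(h_1,k_3): lcm = x_1x_2^2. S = -3/11x_2^3 + 3/2x_1^2 + 115/66x_1x_2 - 3/22x_2^2 + 5/6x_1 + 8/11x_2.
  leading term x_2^3: subtract (19/52x_2)·k_3 from -3/11x_2^3 + 3/2x_1^2 + 115/66x_1x_2 - 3/22x_2^2 + 5/6x_1 + 8/11x_2 → 3/2x_1^2 + 4/3x_1x_2 - 1/2x_2^2 + 5/6x_1 + 1/2x_2
  leading term x_1^2: no divisor's leading term divides it; move 3/2x_1^2 to the remainder.
  leading term x_1x_2: subtract (1/33)·h_1 from 4/3x_1x_2 - 1/2x_2^2 + 5/6x_1 + 1/2x_2 → -3/22x_2^2 + 19/66x_1 + 15/22x_2 - 32/33
  leading term x_2^2: subtract (19/104)·k_3 from -3/22x_2^2 + 19/66x_1 + 15/22x_2 - 32/33 → 1/12x_1 + 1/2x_2 - 13/12
  leading term x_1: no divisor's leading term divides it; move 1/12x_1 to the remainder.
  leading term x_2: no divisor's leading term divides it; move 1/2x_2 to the remainder.
  leading term 1: no divisor's leading term divides it; move -13/12 to the remainder.
  remainder 3/2x_1^2 + 1/12x_1 + 1/2x_2 - 13/12 ≠ 0; add k_4 = 3/2x_1^2 + 1/12x_1 + 1/2x_2 - 13/12 to the basis.

The other S-polynomials (S(h_2,k_3), S(h_1,k_4), S(h_2,k_4), S(k_3,k_4)) all reduce to 0 modulo the current basis, so we have a Gröbner basis.
Inter-reduce: drop elements whose leading term is divisible by another's, tail-reduce, and make monic.
Reduced Gröbner basis: {x_1^2 + 1/18x_1 + 1/3x_2 - 13/18, x_1x_2 - 1/2x_2 + 1/2, x_2^2 - 3/2x_1 - 4/3x_2 - 5/6}.

Same reduced basis, so the two generating sets span the same ideal.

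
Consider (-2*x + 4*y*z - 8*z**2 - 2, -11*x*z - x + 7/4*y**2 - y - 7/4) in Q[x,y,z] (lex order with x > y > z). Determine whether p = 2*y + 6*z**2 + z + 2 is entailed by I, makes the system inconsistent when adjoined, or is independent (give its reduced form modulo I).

2*y + 6*z**2 + z + 2 is independent of I; its normal form modulo I is 2*y + 6*z**2 + z + 2.

First compute the reduced Gröbner basis of I by Buchberger's algorithm.
f_1 = -2*x + 4*y*z - 8*z**2 - 2, LT = x.
f_2 = -11*x*z - x + 7/4*y**2 - y - 7/4, LT = x*z.

S(f_1,f_2): lcm = x*z. S = -1/11*x + 7/44*y**2 - 2*y*z**2 - 1/11*y + 4*z**3 + z - 7/44.
  leading term x: subtract (1/22)·f_1 from -1/11*x + 7/44*y**2 - 2*y*z**2 - 1/11*y + 4*z**3 + z - 7/44 → 7/44*y**2 - 2*y*z**2 - 2/11*y*z - 1/11*y + 4*z**3 + 4/11*z**2 + z - 3/44
  leading term y**2: no divisor's leading term divides it; move 7/44*y**2 to the remainder.
  leading term y*z**2: no divisor's leading term divides it; move -2*y*z**2 to the remainder.
  leading term y*z: no divisor's leading term divides it; move -2/11*y*z to the remainder.
  leading term y: no divisor's leading term divides it; move -1/11*y to the remainder.
  leading term z**3: no divisor's leading term divides it; move 4*z**3 to the remainder.
  leading term z**2: no divisor's leading term divides it; move 4/11*z**2 to the remainder.
  leading term z: no divisor's leading term divides it; move z to the remainder.
  leading term 1: no divisor's leading term divides it; move -3/44 to the remainder.
  remainder 7/44*y**2 - 2*y*z**2 - 2/11*y*z - 1/11*y + 4*z**3 + 4/11*z**2 + z - 3/44 ≠ 0; add h_3 = 7/44*y**2 - 2*y*z**2 - 2/11*y*z - 1/11*y + 4*z**3 + 4/11*z**2 + z - 3/44 to the basis.

The other S-polynomials (S(f_1,h_3), S(f_2,h_3)) all reduce to 0 modulo the current basis, so we have a Gröbner basis.
Inter-reduce: drop elements whose leading term is divisible by another's, tail-reduce, and make monic.
Reduced Gröbner basis: {x - 2*y*z + 4*z**2 + 1, y**2 - 88/7*y*z**2 - 8/7*y*z - 4/7*y + 176/7*z**3 + 16/7*z**2 + 44/7*z - 3/7}.
Label its elements g_1 = x - 2*y*z + 4*z**2 + 1, g_2 = y**2 - 88/7*y*z**2 - 8/7*y*z - 4/7*y + 176/7*z**3 + 16/7*z**2 + 44/7*z - 3/7.

Reduce p = 2*y + 6*z**2 + z + 2 modulo G:
  leading term y: no divisor's leading term divides it; move 2*y to the remainder.
  leading term z**2: no divisor's leading term divides it; move 6*z**2 to the remainder.
  leading term z: no divisor's leading term divides it; move z to the remainder.
  leading term 1: no divisor's leading term divides it; move 2 to the remainder.
  normal form = 2*y + 6*z**2 + z + 2.
The normal form is nonzero, so p ∉ I. Since p minus its normal form lies in I, I + (p) = I + (r) where r = 2*y + 6*z**2 + z + 2; decide whether this ideal is the whole ring.
Run Buchberger on G together with r (pairs among the g_i already reduce to 0 since G is a Gröbner basis):
g_1 = x - 2*y*z + 4*z**2 + 1, LT = x.
g_2 = y**2 - 88/7*y*z**2 - 8/7*y*z - 4/7*y + 176/7*z**3 + 16/7*z**2 + 44/7*z - 3/7, LT = y**2.
r = 2*y + 6*z**2 + z + 2, LT = y.

S(g_2,r): lcm = y**2. S = -109/7*y*z**2 - 23/14*y*z - 11/7*y + 176/7*z**3 + 16/7*z**2 + 44/7*z - 3/7.
  leading term y*z**2: subtract (-109/14*z**2)·r from -109/7*y*z**2 - 23/14*y*z - 11/7*y + 176/7*z**3 + 16/7*z**2 + 44/7*z - 3/7 → -23/14*y*z - 11/7*y + 327/7*z**4 + 461/14*z**3 + 125/7*z**2 + 44/7*z - 3/7
  leading term y*z: subtract (-23/28*z)·r from -23/14*y*z - 11/7*y + 327/7*z**4 + 461/14*z**3 + 125/7*z**2 + 44/7*z - 3/7 → -11/7*y + 327/7*z**4 + 265/7*z**3 + 523/28*z**2 + 111/14*z - 3/7
  leading term y: subtract (-11/14)·r from -11/7*y + 327/7*z**4 + 265/7*z**3 + 523/28*z**2 + 111/14*z - 3/7 → 327/7*z**4 + 265/7*z**3 + 655/28*z**2 + 61/7*z + 8/7
  leading term z**4: no divisor's leading term divides it; move 327/7*z**4 to the remainder.
  leading term z**3: no divisor's leading term divides it; move 265/7*z**3 to the remainder.
  leading term z**2: no divisor's leading term divides it; move 655/28*z**2 to the remainder.
  leading term z: no divisor's leading term divides it; move 61/7*z to the remainder.
  leading term 1: no divisor's leading term divides it; move 8/7 to the remainder.
  remainder 327/7*z**4 + 265/7*z**3 + 655/28*z**2 + 61/7*z + 8/7 ≠ 0; add m_4 = 327/7*z**4 + 265/7*z**3 + 655/28*z**2 + 61/7*z + 8/7 to the basis.

The other S-polynomials (S(g_1,g_2), S(g_1,r), S(g_1,m_4), S(g_2,m_4), S(r,m_4)) all reduce to 0 modulo the current basis, so we have a Gröbner basis.
Inter-reduce: drop elements whose leading term is divisible by another's, tail-reduce, and make monic.
Reduced Gröbner basis: {x + 6*z**3 + 5*z**2 + 2*z + 1, y + 3*z**2 + 1/2*z + 1, z**4 + 265/327*z**3 + 655/1308*z**2 + 61/327*z + 8/327}.
The reduced Gröbner basis of I + (p) is {x + 6*z**3 + 5*z**2 + 2*z + 1, y + 3*z**2 + 1/2*z + 1, z**4 + 265/327*z**3 + 655/1308*z**2 + 61/327*z + 8/327} ≠ {1}, a proper ideal, so the enlarged system stays consistent: p is independent of I, with normal form 2*y + 6*z**2 + z + 2.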